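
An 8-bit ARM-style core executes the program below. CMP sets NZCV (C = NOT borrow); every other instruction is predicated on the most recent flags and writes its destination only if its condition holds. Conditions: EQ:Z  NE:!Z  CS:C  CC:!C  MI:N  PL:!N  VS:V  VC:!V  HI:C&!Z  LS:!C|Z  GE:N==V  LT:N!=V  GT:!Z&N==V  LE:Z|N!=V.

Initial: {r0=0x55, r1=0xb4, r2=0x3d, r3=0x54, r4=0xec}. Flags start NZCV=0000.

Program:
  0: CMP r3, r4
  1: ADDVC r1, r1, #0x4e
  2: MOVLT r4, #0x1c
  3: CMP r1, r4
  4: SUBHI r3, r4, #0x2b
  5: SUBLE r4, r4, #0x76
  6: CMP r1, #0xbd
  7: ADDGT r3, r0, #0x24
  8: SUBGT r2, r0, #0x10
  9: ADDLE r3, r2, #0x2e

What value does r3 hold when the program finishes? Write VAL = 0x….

0: ✓ CMP  NZCV=0000
1: ✓ ADDVC  r1←0x02
2: · MOVLT
3: ✓ CMP  NZCV=0000
4: · SUBHI
5: · SUBLE
6: ✓ CMP  NZCV=0000
7: ✓ ADDGT  r3←0x79
8: ✓ SUBGT  r2←0x45
9: · ADDLE

VAL = 0x79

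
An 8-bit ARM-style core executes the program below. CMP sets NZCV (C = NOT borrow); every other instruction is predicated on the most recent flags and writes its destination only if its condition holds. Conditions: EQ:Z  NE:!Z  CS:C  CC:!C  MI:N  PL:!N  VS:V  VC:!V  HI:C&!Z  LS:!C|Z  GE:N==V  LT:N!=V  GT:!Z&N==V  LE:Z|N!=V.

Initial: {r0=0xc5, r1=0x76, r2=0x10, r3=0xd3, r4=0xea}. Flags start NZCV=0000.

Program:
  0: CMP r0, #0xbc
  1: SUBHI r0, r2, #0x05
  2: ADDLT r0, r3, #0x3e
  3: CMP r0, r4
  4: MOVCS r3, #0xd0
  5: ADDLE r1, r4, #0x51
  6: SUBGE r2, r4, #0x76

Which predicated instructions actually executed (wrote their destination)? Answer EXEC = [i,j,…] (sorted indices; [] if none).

EXEC = [1,6]

[0] flags=0010 → (cmp)
[1] flags=0010 HI?T → r0=0x0b
[2] flags=0010 LT?F → skip
[3] flags=0000 → (cmp)
[4] flags=0000 CS?F → skip
[5] flags=0000 LE?F → skip
[6] flags=0000 GE?T → r2=0x74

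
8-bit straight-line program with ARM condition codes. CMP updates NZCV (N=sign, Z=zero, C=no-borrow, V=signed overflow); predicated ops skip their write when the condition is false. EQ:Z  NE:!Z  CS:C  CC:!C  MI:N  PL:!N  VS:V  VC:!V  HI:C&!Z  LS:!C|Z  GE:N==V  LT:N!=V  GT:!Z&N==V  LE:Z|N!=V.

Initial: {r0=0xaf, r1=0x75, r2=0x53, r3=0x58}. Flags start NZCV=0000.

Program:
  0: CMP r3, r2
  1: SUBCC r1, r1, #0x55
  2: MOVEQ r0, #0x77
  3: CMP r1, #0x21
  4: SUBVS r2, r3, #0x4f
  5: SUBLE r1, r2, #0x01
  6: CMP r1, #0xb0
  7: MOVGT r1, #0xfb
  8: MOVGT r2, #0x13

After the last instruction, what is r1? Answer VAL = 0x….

0: ✓ CMP  NZCV=0010
1: · SUBCC
2: · MOVEQ
3: ✓ CMP  NZCV=0010
4: · SUBVS
5: · SUBLE
6: ✓ CMP  NZCV=1001
7: ✓ MOVGT  r1←0xfb
8: ✓ MOVGT  r2←0x13

VAL = 0xfb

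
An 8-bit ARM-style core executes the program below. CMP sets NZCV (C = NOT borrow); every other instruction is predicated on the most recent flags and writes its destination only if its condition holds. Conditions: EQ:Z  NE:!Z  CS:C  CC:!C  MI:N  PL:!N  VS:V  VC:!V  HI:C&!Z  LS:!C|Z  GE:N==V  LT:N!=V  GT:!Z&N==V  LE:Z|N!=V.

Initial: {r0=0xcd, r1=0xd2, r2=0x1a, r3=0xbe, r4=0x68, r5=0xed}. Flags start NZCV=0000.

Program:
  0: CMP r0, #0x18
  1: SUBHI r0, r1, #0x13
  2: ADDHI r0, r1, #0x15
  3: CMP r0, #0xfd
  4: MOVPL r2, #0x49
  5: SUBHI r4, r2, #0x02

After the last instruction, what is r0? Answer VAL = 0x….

VAL = 0xe7

0: ✓ CMP  NZCV=1010
1: ✓ SUBHI  r0←0xbf
2: ✓ ADDHI  r0←0xe7
3: ✓ CMP  NZCV=1000
4: · MOVPL
5: · SUBHI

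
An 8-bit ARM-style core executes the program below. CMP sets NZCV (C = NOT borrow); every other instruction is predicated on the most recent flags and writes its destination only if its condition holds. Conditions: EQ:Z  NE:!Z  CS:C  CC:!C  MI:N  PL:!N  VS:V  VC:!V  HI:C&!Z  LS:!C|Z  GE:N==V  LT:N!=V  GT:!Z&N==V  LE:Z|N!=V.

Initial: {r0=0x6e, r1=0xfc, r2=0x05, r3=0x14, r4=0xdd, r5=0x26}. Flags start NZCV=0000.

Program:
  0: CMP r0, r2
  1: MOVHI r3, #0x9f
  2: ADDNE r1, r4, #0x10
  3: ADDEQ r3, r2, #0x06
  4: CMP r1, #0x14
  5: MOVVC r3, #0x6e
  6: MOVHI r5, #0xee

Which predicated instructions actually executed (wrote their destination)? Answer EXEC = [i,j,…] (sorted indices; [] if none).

EXEC = [1,2,5,6]

[0] flags=0010 → (cmp)
[1] flags=0010 HI?T → r3=0x9f
[2] flags=0010 NE?T → r1=0xed
[3] flags=0010 EQ?F → skip
[4] flags=1010 → (cmp)
[5] flags=1010 VC?T → r3=0x6e
[6] flags=1010 HI?T → r5=0xee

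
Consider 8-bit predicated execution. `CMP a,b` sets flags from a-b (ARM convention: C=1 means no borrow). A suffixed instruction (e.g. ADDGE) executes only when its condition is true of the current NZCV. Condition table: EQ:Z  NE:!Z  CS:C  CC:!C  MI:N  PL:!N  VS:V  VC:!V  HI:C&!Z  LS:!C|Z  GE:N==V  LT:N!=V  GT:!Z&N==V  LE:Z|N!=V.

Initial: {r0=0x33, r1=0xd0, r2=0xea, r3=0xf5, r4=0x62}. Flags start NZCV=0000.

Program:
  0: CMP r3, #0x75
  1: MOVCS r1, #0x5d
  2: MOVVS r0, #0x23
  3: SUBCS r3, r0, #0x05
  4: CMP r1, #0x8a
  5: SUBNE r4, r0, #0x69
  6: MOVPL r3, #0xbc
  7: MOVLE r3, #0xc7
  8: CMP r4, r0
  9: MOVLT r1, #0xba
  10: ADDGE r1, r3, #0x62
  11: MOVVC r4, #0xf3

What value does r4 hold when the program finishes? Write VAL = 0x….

[0] flags=1010 → (cmp)
[1] flags=1010 CS?T → r1=0x5d
[2] flags=1010 VS?F → skip
[3] flags=1010 CS?T → r3=0x2e
[4] flags=1001 → (cmp)
[5] flags=1001 NE?T → r4=0xca
[6] flags=1001 PL?F → skip
[7] flags=1001 LE?F → skip
[8] flags=1010 → (cmp)
[9] flags=1010 LT?T → r1=0xba
[10] flags=1010 GE?F → skip
[11] flags=1010 VC?T → r4=0xf3

VAL = 0xf3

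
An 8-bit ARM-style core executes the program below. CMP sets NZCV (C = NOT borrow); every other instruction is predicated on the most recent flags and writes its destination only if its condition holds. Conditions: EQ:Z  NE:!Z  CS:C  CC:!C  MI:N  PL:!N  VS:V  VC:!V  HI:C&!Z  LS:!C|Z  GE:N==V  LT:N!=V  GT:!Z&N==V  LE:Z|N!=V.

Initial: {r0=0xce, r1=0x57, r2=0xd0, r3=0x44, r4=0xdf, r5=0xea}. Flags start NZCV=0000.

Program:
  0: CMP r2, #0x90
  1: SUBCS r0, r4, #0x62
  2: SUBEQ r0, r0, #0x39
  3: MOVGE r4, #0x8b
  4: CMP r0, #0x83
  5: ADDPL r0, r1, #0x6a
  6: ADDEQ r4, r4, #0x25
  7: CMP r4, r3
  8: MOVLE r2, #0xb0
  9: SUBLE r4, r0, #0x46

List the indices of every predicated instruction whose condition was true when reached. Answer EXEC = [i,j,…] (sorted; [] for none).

0: ✓ CMP  NZCV=0010
1: ✓ SUBCS  r0←0x7d
2: · SUBEQ
3: ✓ MOVGE  r4←0x8b
4: ✓ CMP  NZCV=1001
5: · ADDPL
6: · ADDEQ
7: ✓ CMP  NZCV=0011
8: ✓ MOVLE  r2←0xb0
9: ✓ SUBLE  r4←0x37

EXEC = [1,3,8,9]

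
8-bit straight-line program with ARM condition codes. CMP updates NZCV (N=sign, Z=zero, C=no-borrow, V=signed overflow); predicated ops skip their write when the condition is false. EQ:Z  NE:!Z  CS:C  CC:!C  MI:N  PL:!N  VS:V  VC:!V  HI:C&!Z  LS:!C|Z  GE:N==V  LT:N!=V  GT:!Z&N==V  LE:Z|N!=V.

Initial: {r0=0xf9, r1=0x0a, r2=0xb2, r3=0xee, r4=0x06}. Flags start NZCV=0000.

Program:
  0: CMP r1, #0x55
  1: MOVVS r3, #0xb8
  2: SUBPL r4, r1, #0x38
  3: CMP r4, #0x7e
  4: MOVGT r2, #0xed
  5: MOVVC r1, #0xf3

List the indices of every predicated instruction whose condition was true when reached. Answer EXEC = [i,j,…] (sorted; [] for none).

EXEC = [5]

0: ✓ CMP  NZCV=1000
1: · MOVVS
2: · SUBPL
3: ✓ CMP  NZCV=1000
4: · MOVGT
5: ✓ MOVVC  r1←0xf3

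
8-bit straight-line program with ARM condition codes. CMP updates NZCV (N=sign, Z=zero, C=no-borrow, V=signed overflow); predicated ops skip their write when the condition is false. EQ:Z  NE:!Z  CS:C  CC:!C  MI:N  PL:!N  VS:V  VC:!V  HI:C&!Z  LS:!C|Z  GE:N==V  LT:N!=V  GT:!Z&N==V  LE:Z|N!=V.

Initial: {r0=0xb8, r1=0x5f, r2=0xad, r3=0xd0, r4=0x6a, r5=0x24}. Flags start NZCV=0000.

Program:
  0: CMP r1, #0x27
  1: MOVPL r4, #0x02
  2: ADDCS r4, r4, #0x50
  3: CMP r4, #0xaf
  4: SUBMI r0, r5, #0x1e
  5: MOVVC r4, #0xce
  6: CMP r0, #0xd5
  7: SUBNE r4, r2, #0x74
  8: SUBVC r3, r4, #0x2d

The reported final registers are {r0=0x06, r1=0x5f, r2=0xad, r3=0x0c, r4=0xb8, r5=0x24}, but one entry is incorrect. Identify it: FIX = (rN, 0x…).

0: ✓ CMP  NZCV=0010
1: ✓ MOVPL  r4←0x02
2: ✓ ADDCS  r4←0x52
3: ✓ CMP  NZCV=1001
4: ✓ SUBMI  r0←0x06
5: · MOVVC
6: ✓ CMP  NZCV=0000
7: ✓ SUBNE  r4←0x39
8: ✓ SUBVC  r3←0x0c

FIX = (r4, 0x39)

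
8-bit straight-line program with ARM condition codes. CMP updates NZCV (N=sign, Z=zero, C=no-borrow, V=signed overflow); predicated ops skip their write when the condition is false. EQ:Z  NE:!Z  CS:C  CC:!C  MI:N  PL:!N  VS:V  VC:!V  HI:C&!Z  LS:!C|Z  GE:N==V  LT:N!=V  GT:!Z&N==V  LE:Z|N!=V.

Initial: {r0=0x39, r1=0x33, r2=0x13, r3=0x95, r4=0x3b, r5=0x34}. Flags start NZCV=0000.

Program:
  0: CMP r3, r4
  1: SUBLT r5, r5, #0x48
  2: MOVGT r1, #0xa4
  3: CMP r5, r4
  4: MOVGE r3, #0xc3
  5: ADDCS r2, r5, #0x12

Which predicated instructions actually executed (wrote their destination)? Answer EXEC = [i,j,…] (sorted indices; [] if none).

0: ✓ CMP  NZCV=0011
1: ✓ SUBLT  r5←0xec
2: · MOVGT
3: ✓ CMP  NZCV=1010
4: · MOVGE
5: ✓ ADDCS  r2←0xfe

EXEC = [1,5]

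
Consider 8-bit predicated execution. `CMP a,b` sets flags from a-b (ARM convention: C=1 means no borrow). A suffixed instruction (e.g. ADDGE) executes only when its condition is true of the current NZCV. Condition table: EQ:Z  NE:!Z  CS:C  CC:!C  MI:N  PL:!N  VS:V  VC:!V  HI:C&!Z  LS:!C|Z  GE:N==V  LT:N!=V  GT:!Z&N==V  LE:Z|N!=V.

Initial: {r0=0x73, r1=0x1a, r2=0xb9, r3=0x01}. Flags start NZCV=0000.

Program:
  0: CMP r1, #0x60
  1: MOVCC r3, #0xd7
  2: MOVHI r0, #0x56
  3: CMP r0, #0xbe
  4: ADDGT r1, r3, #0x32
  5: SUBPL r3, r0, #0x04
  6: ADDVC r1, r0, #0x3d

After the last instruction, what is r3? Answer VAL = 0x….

[0] flags=1000 → (cmp)
[1] flags=1000 CC?T → r3=0xd7
[2] flags=1000 HI?F → skip
[3] flags=1001 → (cmp)
[4] flags=1001 GT?T → r1=0x09
[5] flags=1001 PL?F → skip
[6] flags=1001 VC?F → skip

VAL = 0xd7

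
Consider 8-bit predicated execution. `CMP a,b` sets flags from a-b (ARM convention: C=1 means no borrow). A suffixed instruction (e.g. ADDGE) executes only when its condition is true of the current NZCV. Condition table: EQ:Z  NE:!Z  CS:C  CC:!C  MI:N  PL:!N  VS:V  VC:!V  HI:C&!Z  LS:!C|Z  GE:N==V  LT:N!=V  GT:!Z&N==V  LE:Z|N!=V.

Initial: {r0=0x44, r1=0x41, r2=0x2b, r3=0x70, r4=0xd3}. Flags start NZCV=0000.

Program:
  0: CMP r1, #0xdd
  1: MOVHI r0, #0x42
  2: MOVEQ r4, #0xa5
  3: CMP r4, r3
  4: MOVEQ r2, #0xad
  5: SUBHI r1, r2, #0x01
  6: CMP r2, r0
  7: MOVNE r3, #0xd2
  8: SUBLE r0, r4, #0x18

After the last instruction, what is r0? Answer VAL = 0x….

VAL = 0xbb

0: ✓ CMP  NZCV=0000
1: · MOVHI
2: · MOVEQ
3: ✓ CMP  NZCV=0011
4: · MOVEQ
5: ✓ SUBHI  r1←0x2a
6: ✓ CMP  NZCV=1000
7: ✓ MOVNE  r3←0xd2
8: ✓ SUBLE  r0←0xbb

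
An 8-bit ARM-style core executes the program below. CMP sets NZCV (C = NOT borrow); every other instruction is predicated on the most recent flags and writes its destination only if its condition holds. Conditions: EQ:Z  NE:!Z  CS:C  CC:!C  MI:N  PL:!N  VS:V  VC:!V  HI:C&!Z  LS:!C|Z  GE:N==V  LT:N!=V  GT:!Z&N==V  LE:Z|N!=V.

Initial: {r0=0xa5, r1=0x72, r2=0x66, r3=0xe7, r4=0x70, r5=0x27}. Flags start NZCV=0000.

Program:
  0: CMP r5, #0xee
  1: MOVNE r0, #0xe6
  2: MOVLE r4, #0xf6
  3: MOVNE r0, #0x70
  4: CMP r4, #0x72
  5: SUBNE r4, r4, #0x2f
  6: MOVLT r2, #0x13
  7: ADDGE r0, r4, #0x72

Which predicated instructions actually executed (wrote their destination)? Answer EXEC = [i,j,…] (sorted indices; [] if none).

0: ✓ CMP  NZCV=0000
1: ✓ MOVNE  r0←0xe6
2: · MOVLE
3: ✓ MOVNE  r0←0x70
4: ✓ CMP  NZCV=1000
5: ✓ SUBNE  r4←0x41
6: ✓ MOVLT  r2←0x13
7: · ADDGE

EXEC = [1,3,5,6]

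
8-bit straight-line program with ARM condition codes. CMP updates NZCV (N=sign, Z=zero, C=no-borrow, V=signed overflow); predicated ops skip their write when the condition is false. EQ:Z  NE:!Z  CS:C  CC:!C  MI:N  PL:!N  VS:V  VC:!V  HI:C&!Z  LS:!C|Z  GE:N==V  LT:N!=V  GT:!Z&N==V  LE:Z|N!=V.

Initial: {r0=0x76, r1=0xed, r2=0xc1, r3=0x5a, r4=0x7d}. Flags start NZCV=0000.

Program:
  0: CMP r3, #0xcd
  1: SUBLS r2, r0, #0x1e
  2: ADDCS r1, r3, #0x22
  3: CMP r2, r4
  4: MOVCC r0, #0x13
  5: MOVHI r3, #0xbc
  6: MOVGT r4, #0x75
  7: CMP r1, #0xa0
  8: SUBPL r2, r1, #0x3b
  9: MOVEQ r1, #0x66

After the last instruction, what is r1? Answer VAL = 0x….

0: ✓ CMP  NZCV=1001
1: ✓ SUBLS  r2←0x58
2: · ADDCS
3: ✓ CMP  NZCV=1000
4: ✓ MOVCC  r0←0x13
5: · MOVHI
6: · MOVGT
7: ✓ CMP  NZCV=0010
8: ✓ SUBPL  r2←0xb2
9: · MOVEQ

VAL = 0xed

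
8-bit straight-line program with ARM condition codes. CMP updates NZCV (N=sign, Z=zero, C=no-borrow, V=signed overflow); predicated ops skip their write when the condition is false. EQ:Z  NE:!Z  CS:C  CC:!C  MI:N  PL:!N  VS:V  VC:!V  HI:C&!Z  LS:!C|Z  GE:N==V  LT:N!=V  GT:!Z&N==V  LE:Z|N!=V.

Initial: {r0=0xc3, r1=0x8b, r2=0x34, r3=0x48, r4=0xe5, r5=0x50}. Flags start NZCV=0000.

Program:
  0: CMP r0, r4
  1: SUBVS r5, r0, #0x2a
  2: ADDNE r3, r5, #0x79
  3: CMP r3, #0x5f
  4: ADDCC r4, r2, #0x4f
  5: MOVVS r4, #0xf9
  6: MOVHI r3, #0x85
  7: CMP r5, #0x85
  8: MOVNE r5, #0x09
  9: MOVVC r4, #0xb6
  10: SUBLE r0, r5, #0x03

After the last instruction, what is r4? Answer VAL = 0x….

VAL = 0xf9

0: ✓ CMP  NZCV=1000
1: · SUBVS
2: ✓ ADDNE  r3←0xc9
3: ✓ CMP  NZCV=0011
4: · ADDCC
5: ✓ MOVVS  r4←0xf9
6: ✓ MOVHI  r3←0x85
7: ✓ CMP  NZCV=1001
8: ✓ MOVNE  r5←0x09
9: · MOVVC
10: · SUBLE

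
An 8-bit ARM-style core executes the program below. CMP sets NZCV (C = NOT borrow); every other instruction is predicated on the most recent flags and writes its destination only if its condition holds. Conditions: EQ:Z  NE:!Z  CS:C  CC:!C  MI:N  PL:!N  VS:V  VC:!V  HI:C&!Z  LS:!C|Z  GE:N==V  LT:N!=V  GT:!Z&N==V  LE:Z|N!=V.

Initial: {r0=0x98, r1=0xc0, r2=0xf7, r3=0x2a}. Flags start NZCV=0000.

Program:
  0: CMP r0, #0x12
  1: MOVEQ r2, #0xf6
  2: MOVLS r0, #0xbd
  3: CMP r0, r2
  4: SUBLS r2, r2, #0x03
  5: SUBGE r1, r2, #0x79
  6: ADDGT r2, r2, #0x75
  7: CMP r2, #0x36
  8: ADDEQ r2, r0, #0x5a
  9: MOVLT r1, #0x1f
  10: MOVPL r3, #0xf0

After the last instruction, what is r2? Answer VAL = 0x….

[0] flags=1010 → (cmp)
[1] flags=1010 EQ?F → skip
[2] flags=1010 LS?F → skip
[3] flags=1000 → (cmp)
[4] flags=1000 LS?T → r2=0xf4
[5] flags=1000 GE?F → skip
[6] flags=1000 GT?F → skip
[7] flags=1010 → (cmp)
[8] flags=1010 EQ?F → skip
[9] flags=1010 LT?T → r1=0x1f
[10] flags=1010 PL?F → skip

VAL = 0xf4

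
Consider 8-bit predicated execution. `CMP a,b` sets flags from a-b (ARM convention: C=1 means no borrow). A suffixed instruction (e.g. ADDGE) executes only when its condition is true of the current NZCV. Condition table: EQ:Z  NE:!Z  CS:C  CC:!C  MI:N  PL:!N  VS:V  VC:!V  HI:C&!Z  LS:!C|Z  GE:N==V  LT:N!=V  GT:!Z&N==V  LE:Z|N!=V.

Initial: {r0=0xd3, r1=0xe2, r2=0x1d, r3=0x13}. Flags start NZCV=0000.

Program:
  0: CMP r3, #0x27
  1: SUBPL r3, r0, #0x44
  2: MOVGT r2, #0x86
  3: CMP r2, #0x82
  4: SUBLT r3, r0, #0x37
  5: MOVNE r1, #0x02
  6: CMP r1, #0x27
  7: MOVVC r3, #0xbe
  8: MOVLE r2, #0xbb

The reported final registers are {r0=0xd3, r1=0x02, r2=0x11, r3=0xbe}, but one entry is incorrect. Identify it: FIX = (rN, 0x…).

[0] flags=1000 → (cmp)
[1] flags=1000 PL?F → skip
[2] flags=1000 GT?F → skip
[3] flags=1001 → (cmp)
[4] flags=1001 LT?F → skip
[5] flags=1001 NE?T → r1=0x02
[6] flags=1000 → (cmp)
[7] flags=1000 VC?T → r3=0xbe
[8] flags=1000 LE?T → r2=0xbb

FIX = (r2, 0xbb)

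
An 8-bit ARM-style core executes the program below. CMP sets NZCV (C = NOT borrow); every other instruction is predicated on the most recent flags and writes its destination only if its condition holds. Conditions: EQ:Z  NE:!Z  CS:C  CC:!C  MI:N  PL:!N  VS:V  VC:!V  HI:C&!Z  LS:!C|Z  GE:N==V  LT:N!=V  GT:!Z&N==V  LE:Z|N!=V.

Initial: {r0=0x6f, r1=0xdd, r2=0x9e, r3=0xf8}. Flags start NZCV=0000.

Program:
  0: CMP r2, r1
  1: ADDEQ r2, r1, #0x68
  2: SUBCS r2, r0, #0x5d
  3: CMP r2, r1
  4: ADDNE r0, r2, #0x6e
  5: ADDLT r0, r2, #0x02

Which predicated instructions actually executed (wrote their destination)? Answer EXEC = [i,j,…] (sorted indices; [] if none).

[0] flags=1000 → (cmp)
[1] flags=1000 EQ?F → skip
[2] flags=1000 CS?F → skip
[3] flags=1000 → (cmp)
[4] flags=1000 NE?T → r0=0x0c
[5] flags=1000 LT?T → r0=0xa0

EXEC = [4,5]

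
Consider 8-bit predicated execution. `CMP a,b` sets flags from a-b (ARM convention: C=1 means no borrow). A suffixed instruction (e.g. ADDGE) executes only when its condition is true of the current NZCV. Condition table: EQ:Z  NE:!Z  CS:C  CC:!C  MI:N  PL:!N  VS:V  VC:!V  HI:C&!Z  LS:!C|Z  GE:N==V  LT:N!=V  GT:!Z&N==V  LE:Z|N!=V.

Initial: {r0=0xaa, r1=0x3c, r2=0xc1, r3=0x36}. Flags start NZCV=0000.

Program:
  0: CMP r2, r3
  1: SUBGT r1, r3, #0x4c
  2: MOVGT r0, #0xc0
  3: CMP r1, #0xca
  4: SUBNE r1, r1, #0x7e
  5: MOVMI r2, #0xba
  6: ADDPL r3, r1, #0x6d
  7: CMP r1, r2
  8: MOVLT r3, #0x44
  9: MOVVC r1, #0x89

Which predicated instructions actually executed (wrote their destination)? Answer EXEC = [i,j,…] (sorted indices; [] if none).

[0] flags=1010 → (cmp)
[1] flags=1010 GT?F → skip
[2] flags=1010 GT?F → skip
[3] flags=0000 → (cmp)
[4] flags=0000 NE?T → r1=0xbe
[5] flags=0000 MI?F → skip
[6] flags=0000 PL?T → r3=0x2b
[7] flags=1000 → (cmp)
[8] flags=1000 LT?T → r3=0x44
[9] flags=1000 VC?T → r1=0x89

EXEC = [4,6,8,9]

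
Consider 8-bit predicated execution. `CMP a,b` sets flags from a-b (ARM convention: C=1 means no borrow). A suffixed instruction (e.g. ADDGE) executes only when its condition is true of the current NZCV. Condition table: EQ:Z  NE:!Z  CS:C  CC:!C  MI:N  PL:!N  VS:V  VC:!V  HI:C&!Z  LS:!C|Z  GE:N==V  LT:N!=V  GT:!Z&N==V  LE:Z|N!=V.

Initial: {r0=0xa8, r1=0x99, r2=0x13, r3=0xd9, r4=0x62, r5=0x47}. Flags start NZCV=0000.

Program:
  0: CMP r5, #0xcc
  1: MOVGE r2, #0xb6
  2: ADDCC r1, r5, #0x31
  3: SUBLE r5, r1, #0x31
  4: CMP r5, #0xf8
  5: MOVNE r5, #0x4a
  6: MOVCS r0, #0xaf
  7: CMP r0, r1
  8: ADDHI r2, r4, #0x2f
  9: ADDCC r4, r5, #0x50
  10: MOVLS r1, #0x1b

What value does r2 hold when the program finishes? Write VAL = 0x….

VAL = 0x91

0: ✓ CMP  NZCV=0000
1: ✓ MOVGE  r2←0xb6
2: ✓ ADDCC  r1←0x78
3: · SUBLE
4: ✓ CMP  NZCV=0000
5: ✓ MOVNE  r5←0x4a
6: · MOVCS
7: ✓ CMP  NZCV=0011
8: ✓ ADDHI  r2←0x91
9: · ADDCC
10: · MOVLS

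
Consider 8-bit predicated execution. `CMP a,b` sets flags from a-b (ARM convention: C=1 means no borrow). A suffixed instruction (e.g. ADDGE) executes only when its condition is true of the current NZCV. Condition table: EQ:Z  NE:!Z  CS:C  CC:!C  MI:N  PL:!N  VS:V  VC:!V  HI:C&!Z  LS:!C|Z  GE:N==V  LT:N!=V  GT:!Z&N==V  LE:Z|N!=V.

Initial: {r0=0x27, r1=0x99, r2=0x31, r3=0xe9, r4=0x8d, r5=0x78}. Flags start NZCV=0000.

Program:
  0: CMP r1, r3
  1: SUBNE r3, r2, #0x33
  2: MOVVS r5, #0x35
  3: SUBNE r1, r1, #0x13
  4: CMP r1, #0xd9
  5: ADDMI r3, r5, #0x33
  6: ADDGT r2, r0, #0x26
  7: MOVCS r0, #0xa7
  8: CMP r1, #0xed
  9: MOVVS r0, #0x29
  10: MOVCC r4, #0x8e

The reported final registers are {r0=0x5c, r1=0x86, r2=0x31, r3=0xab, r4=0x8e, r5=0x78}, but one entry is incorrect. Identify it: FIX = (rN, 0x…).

0: ✓ CMP  NZCV=1000
1: ✓ SUBNE  r3←0xfe
2: · MOVVS
3: ✓ SUBNE  r1←0x86
4: ✓ CMP  NZCV=1000
5: ✓ ADDMI  r3←0xab
6: · ADDGT
7: · MOVCS
8: ✓ CMP  NZCV=1000
9: · MOVVS
10: ✓ MOVCC  r4←0x8e

FIX = (r0, 0x27)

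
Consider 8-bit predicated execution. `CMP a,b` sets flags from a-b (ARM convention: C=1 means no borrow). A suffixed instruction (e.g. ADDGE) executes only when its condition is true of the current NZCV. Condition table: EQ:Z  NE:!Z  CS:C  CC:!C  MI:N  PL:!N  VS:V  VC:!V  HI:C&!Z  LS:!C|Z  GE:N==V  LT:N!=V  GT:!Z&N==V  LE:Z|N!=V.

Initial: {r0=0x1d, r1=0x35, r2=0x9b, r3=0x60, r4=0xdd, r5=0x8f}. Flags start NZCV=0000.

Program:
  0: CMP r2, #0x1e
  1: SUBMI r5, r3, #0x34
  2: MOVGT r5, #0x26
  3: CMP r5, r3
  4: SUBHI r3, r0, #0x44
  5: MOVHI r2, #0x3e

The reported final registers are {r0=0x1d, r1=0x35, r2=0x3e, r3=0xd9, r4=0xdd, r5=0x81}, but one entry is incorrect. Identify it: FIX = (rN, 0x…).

FIX = (r5, 0x8f)

0: ✓ CMP  NZCV=0011
1: · SUBMI
2: · MOVGT
3: ✓ CMP  NZCV=0011
4: ✓ SUBHI  r3←0xd9
5: ✓ MOVHI  r2←0x3e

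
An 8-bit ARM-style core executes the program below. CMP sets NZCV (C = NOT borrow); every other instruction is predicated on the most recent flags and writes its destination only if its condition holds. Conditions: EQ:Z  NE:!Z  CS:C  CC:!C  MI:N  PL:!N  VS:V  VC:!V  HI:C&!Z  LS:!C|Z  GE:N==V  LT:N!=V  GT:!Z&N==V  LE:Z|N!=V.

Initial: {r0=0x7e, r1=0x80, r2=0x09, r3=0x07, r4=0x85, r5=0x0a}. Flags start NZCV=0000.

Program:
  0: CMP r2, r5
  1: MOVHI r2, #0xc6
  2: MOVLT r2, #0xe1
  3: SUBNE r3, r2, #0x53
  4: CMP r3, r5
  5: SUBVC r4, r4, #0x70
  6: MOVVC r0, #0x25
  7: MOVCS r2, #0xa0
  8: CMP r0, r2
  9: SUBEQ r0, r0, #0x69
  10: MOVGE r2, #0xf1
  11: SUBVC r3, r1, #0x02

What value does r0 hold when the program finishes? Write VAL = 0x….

VAL = 0x25

0: ✓ CMP  NZCV=1000
1: · MOVHI
2: ✓ MOVLT  r2←0xe1
3: ✓ SUBNE  r3←0x8e
4: ✓ CMP  NZCV=1010
5: ✓ SUBVC  r4←0x15
6: ✓ MOVVC  r0←0x25
7: ✓ MOVCS  r2←0xa0
8: ✓ CMP  NZCV=1001
9: · SUBEQ
10: ✓ MOVGE  r2←0xf1
11: · SUBVC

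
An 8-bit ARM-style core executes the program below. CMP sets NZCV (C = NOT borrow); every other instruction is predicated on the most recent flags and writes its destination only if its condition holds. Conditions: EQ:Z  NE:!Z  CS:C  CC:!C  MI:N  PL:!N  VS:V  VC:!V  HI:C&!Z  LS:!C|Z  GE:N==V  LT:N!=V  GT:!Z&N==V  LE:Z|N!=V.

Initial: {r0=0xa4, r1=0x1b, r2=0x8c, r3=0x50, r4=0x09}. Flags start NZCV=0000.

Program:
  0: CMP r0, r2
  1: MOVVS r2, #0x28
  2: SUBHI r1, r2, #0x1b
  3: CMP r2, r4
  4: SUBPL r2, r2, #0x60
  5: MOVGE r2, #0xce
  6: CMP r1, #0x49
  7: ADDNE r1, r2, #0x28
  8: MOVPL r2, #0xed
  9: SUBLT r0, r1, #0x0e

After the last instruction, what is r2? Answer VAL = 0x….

[0] flags=0010 → (cmp)
[1] flags=0010 VS?F → skip
[2] flags=0010 HI?T → r1=0x71
[3] flags=1010 → (cmp)
[4] flags=1010 PL?F → skip
[5] flags=1010 GE?F → skip
[6] flags=0010 → (cmp)
[7] flags=0010 NE?T → r1=0xb4
[8] flags=0010 PL?T → r2=0xed
[9] flags=0010 LT?F → skip

VAL = 0xed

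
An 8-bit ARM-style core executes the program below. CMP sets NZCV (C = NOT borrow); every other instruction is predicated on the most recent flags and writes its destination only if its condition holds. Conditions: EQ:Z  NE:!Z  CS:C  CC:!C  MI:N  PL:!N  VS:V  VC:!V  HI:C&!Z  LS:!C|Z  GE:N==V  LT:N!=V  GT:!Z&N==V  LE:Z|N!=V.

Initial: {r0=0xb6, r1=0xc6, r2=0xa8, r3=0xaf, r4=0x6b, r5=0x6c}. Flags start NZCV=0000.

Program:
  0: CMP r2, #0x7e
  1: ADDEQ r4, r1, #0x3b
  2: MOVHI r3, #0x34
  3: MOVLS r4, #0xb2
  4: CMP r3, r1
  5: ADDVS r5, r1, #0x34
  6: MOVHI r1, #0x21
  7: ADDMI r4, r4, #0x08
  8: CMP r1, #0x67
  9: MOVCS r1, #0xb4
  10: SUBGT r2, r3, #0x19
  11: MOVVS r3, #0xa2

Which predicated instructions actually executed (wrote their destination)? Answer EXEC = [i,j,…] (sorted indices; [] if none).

0: ✓ CMP  NZCV=0011
1: · ADDEQ
2: ✓ MOVHI  r3←0x34
3: · MOVLS
4: ✓ CMP  NZCV=0000
5: · ADDVS
6: · MOVHI
7: · ADDMI
8: ✓ CMP  NZCV=0011
9: ✓ MOVCS  r1←0xb4
10: · SUBGT
11: ✓ MOVVS  r3←0xa2

EXEC = [2,9,11]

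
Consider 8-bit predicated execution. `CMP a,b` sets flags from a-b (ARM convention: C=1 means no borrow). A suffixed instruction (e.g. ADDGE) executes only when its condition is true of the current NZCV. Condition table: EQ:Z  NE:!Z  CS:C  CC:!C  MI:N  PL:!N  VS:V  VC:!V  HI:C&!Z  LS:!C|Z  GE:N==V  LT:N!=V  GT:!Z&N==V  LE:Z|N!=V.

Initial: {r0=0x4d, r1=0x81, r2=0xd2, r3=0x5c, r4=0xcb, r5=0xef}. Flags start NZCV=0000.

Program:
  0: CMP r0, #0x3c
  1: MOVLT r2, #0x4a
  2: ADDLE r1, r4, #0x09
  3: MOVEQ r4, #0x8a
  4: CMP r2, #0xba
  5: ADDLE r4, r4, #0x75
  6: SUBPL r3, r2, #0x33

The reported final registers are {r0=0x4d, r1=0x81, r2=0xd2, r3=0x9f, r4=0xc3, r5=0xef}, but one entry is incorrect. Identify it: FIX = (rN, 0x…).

0: ✓ CMP  NZCV=0010
1: · MOVLT
2: · ADDLE
3: · MOVEQ
4: ✓ CMP  NZCV=0010
5: · ADDLE
6: ✓ SUBPL  r3←0x9f

FIX = (r4, 0xcb)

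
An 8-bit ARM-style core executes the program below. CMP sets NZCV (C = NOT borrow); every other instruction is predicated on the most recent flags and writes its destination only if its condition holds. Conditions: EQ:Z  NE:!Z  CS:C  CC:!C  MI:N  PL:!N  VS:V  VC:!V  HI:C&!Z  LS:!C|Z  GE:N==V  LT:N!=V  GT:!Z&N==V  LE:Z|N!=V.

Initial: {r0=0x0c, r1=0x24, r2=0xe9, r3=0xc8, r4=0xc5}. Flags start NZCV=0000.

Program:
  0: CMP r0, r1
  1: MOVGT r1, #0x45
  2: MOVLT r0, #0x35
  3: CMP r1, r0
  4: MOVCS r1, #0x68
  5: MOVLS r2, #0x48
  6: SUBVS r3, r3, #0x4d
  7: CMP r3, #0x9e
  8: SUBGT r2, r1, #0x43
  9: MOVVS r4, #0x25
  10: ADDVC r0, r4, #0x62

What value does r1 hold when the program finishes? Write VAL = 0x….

VAL = 0x24

[0] flags=1000 → (cmp)
[1] flags=1000 GT?F → skip
[2] flags=1000 LT?T → r0=0x35
[3] flags=1000 → (cmp)
[4] flags=1000 CS?F → skip
[5] flags=1000 LS?T → r2=0x48
[6] flags=1000 VS?F → skip
[7] flags=0010 → (cmp)
[8] flags=0010 GT?T → r2=0xe1
[9] flags=0010 VS?F → skip
[10] flags=0010 VC?T → r0=0x27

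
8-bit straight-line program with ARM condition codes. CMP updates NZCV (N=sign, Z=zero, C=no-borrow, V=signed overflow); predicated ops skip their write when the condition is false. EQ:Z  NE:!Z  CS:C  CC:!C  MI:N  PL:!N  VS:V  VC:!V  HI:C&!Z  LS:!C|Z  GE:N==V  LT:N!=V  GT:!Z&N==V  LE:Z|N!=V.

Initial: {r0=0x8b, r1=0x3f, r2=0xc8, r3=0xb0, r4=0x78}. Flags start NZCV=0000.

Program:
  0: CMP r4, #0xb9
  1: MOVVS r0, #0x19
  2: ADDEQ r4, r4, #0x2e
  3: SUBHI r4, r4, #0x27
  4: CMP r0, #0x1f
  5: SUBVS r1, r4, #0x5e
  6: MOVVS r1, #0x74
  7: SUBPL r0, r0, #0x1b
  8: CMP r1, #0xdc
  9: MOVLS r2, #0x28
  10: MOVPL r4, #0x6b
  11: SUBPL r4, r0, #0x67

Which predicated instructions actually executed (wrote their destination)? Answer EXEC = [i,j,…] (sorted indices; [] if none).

EXEC = [1,9,10,11]

[0] flags=1001 → (cmp)
[1] flags=1001 VS?T → r0=0x19
[2] flags=1001 EQ?F → skip
[3] flags=1001 HI?F → skip
[4] flags=1000 → (cmp)
[5] flags=1000 VS?F → skip
[6] flags=1000 VS?F → skip
[7] flags=1000 PL?F → skip
[8] flags=0000 → (cmp)
[9] flags=0000 LS?T → r2=0x28
[10] flags=0000 PL?T → r4=0x6b
[11] flags=0000 PL?T → r4=0xb2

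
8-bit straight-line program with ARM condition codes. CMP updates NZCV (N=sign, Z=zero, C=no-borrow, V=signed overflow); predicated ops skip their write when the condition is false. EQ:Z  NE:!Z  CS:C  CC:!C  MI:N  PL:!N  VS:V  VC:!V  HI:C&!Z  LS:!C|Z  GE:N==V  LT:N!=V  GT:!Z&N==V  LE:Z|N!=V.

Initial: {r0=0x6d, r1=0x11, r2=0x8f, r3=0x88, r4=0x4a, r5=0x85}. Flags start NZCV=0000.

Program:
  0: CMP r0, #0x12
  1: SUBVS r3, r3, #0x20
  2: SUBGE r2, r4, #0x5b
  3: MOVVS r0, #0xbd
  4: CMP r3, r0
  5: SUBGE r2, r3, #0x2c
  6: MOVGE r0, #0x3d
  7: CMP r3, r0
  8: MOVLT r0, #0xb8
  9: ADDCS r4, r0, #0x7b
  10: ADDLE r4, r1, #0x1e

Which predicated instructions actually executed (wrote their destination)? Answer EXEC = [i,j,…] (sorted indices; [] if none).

[0] flags=0010 → (cmp)
[1] flags=0010 VS?F → skip
[2] flags=0010 GE?T → r2=0xef
[3] flags=0010 VS?F → skip
[4] flags=0011 → (cmp)
[5] flags=0011 GE?F → skip
[6] flags=0011 GE?F → skip
[7] flags=0011 → (cmp)
[8] flags=0011 LT?T → r0=0xb8
[9] flags=0011 CS?T → r4=0x33
[10] flags=0011 LE?T → r4=0x2f

EXEC = [2,8,9,10]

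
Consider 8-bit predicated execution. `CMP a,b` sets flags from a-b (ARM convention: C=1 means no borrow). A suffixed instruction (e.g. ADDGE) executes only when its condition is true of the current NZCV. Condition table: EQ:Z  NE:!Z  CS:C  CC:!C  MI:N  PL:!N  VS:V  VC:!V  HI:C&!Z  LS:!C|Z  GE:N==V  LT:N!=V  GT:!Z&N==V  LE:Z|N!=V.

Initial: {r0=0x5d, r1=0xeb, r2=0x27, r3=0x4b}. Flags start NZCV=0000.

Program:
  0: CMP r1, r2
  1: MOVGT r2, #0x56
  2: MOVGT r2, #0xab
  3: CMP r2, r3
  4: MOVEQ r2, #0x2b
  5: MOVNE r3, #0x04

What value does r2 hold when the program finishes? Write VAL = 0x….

[0] flags=1010 → (cmp)
[1] flags=1010 GT?F → skip
[2] flags=1010 GT?F → skip
[3] flags=1000 → (cmp)
[4] flags=1000 EQ?F → skip
[5] flags=1000 NE?T → r3=0x04

VAL = 0x27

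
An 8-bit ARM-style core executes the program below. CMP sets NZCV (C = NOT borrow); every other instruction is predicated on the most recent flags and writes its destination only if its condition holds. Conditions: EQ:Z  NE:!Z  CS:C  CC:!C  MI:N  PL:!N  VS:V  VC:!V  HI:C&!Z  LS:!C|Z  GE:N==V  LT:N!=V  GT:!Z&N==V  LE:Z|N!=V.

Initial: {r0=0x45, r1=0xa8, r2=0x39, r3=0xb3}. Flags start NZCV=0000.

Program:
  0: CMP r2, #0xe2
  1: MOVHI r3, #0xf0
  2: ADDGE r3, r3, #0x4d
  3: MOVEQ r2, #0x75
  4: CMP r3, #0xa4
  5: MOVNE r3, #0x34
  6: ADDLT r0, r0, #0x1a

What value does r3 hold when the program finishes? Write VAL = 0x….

[0] flags=0000 → (cmp)
[1] flags=0000 HI?F → skip
[2] flags=0000 GE?T → r3=0x00
[3] flags=0000 EQ?F → skip
[4] flags=0000 → (cmp)
[5] flags=0000 NE?T → r3=0x34
[6] flags=0000 LT?F → skip

VAL = 0x34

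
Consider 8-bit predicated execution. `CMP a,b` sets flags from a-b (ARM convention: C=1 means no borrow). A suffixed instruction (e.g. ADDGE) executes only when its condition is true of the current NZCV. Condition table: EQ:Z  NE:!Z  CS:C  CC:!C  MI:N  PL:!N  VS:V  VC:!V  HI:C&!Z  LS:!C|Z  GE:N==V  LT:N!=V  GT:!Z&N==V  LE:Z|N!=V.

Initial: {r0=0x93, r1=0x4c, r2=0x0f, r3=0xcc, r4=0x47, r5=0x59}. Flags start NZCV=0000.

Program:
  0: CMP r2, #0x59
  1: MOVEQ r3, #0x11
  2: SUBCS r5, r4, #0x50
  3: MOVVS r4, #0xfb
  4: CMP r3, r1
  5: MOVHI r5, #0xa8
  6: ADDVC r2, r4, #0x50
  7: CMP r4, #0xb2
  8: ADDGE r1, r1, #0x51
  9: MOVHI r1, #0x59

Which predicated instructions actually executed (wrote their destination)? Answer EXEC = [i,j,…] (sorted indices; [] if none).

0: ✓ CMP  NZCV=1000
1: · MOVEQ
2: · SUBCS
3: · MOVVS
4: ✓ CMP  NZCV=1010
5: ✓ MOVHI  r5←0xa8
6: ✓ ADDVC  r2←0x97
7: ✓ CMP  NZCV=1001
8: ✓ ADDGE  r1←0x9d
9: · MOVHI

EXEC = [5,6,8]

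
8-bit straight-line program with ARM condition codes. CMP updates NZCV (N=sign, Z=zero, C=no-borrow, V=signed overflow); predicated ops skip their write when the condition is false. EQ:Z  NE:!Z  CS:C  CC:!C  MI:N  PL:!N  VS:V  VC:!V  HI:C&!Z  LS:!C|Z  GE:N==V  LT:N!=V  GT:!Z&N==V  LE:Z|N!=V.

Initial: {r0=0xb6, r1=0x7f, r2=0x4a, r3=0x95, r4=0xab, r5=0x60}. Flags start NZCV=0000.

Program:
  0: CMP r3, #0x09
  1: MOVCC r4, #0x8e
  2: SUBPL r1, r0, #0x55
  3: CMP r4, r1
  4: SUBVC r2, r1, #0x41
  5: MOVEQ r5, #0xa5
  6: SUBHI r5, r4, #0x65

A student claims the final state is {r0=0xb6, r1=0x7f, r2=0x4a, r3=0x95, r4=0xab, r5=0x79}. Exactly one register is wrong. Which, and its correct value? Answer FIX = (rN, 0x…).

[0] flags=1010 → (cmp)
[1] flags=1010 CC?F → skip
[2] flags=1010 PL?F → skip
[3] flags=0011 → (cmp)
[4] flags=0011 VC?F → skip
[5] flags=0011 EQ?F → skip
[6] flags=0011 HI?T → r5=0x46

FIX = (r5, 0x46)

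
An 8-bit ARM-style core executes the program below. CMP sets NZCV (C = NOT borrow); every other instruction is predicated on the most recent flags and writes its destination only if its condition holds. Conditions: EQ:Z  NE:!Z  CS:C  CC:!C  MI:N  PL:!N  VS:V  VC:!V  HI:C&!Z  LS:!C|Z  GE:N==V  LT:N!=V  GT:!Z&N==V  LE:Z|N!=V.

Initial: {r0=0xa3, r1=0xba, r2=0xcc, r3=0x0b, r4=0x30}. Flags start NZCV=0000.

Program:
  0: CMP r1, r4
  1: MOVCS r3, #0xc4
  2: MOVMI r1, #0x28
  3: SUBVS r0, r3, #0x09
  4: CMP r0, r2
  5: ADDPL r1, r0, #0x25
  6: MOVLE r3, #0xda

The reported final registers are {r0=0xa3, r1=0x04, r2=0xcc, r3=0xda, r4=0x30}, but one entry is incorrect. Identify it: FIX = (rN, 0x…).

[0] flags=1010 → (cmp)
[1] flags=1010 CS?T → r3=0xc4
[2] flags=1010 MI?T → r1=0x28
[3] flags=1010 VS?F → skip
[4] flags=1000 → (cmp)
[5] flags=1000 PL?F → skip
[6] flags=1000 LE?T → r3=0xda

FIX = (r1, 0x28)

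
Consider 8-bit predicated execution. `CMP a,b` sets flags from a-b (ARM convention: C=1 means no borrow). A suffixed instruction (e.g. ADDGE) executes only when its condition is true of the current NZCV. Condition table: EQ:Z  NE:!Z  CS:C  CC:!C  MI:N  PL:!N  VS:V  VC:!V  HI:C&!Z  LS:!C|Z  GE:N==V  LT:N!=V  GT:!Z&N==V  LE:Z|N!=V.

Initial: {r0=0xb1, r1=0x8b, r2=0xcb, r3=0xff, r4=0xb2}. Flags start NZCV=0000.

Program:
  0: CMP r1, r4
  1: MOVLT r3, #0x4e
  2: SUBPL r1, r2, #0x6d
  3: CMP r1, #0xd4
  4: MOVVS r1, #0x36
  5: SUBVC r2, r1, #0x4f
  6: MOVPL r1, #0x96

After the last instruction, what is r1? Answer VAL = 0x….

[0] flags=1000 → (cmp)
[1] flags=1000 LT?T → r3=0x4e
[2] flags=1000 PL?F → skip
[3] flags=1000 → (cmp)
[4] flags=1000 VS?F → skip
[5] flags=1000 VC?T → r2=0x3c
[6] flags=1000 PL?F → skip

VAL = 0x8b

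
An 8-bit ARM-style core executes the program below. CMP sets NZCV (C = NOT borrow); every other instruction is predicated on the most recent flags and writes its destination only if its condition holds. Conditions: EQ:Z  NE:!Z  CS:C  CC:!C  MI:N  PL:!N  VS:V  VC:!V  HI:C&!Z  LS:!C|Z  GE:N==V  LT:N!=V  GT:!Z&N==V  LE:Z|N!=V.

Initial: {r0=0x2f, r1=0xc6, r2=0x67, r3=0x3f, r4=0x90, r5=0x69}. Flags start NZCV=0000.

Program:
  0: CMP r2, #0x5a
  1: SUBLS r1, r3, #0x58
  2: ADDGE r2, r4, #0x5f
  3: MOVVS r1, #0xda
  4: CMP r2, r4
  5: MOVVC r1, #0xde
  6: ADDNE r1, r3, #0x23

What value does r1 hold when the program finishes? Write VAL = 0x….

[0] flags=0010 → (cmp)
[1] flags=0010 LS?F → skip
[2] flags=0010 GE?T → r2=0xef
[3] flags=0010 VS?F → skip
[4] flags=0010 → (cmp)
[5] flags=0010 VC?T → r1=0xde
[6] flags=0010 NE?T → r1=0x62

VAL = 0x62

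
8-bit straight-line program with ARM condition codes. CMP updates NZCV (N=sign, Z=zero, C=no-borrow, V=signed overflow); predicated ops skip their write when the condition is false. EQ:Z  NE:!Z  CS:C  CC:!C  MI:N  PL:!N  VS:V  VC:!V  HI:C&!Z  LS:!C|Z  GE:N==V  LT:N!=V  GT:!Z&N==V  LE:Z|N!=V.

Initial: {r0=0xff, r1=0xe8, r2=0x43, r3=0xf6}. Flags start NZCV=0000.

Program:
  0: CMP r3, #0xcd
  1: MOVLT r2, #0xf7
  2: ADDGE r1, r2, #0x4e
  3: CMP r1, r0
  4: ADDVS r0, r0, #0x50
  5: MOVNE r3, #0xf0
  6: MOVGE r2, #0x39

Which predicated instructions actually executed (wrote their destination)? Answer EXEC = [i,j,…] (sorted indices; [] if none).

0: ✓ CMP  NZCV=0010
1: · MOVLT
2: ✓ ADDGE  r1←0x91
3: ✓ CMP  NZCV=1000
4: · ADDVS
5: ✓ MOVNE  r3←0xf0
6: · MOVGE

EXEC = [2,5]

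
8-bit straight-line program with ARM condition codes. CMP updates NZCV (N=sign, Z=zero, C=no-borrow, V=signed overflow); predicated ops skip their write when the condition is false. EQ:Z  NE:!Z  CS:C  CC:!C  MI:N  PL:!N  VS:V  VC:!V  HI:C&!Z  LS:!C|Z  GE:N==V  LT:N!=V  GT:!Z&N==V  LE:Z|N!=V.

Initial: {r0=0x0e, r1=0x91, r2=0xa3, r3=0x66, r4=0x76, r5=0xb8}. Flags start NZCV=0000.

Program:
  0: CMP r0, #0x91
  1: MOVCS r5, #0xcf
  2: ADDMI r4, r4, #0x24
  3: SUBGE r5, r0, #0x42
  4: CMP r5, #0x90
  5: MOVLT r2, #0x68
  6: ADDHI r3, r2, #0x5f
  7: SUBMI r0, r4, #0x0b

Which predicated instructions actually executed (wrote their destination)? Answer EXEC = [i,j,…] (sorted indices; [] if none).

EXEC = [3,6]

[0] flags=0000 → (cmp)
[1] flags=0000 CS?F → skip
[2] flags=0000 MI?F → skip
[3] flags=0000 GE?T → r5=0xcc
[4] flags=0010 → (cmp)
[5] flags=0010 LT?F → skip
[6] flags=0010 HI?T → r3=0x02
[7] flags=0010 MI?F → skip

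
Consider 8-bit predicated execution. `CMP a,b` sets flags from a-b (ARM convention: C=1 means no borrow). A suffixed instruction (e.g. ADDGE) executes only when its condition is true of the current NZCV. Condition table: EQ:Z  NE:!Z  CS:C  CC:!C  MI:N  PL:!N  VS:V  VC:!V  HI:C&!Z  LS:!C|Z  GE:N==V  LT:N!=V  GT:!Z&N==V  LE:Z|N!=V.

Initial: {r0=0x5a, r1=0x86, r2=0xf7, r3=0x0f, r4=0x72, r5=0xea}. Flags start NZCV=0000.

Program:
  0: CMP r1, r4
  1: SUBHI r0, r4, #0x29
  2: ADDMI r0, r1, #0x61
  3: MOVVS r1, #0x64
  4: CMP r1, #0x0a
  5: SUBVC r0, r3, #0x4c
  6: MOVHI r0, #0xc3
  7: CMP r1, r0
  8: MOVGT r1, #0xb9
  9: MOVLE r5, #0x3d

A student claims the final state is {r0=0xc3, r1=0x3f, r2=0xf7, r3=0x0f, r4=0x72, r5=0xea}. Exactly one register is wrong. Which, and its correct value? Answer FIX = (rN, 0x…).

[0] flags=0011 → (cmp)
[1] flags=0011 HI?T → r0=0x49
[2] flags=0011 MI?F → skip
[3] flags=0011 VS?T → r1=0x64
[4] flags=0010 → (cmp)
[5] flags=0010 VC?T → r0=0xc3
[6] flags=0010 HI?T → r0=0xc3
[7] flags=1001 → (cmp)
[8] flags=1001 GT?T → r1=0xb9
[9] flags=1001 LE?F → skip

FIX = (r1, 0xb9)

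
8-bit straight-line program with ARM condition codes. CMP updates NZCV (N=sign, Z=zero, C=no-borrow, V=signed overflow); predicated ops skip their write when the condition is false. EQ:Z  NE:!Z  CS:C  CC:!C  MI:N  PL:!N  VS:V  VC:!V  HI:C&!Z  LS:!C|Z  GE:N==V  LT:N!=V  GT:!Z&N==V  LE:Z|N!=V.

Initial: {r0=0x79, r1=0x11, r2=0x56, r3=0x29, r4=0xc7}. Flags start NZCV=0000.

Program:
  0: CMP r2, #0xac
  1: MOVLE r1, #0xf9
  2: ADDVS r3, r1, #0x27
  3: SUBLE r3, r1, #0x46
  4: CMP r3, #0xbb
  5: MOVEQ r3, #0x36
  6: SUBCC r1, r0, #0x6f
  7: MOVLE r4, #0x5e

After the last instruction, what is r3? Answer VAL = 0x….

[0] flags=1001 → (cmp)
[1] flags=1001 LE?F → skip
[2] flags=1001 VS?T → r3=0x38
[3] flags=1001 LE?F → skip
[4] flags=0000 → (cmp)
[5] flags=0000 EQ?F → skip
[6] flags=0000 CC?T → r1=0x0a
[7] flags=0000 LE?F → skip

VAL = 0x38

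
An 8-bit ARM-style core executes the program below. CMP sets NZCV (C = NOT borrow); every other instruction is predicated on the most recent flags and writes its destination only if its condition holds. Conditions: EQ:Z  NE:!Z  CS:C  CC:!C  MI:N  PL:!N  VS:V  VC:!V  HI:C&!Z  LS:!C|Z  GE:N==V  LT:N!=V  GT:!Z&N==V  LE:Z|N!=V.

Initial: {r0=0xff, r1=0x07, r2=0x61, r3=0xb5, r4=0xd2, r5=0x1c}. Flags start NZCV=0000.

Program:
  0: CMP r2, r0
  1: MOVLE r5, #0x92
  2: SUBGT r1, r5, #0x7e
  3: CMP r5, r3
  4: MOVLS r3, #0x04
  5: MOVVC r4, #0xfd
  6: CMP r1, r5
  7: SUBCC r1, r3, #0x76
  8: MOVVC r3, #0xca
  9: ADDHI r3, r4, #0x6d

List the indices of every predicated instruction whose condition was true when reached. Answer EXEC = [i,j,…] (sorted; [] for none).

0: ✓ CMP  NZCV=0000
1: · MOVLE
2: ✓ SUBGT  r1←0x9e
3: ✓ CMP  NZCV=0000
4: ✓ MOVLS  r3←0x04
5: ✓ MOVVC  r4←0xfd
6: ✓ CMP  NZCV=1010
7: · SUBCC
8: ✓ MOVVC  r3←0xca
9: ✓ ADDHI  r3←0x6a

EXEC = [2,4,5,8,9]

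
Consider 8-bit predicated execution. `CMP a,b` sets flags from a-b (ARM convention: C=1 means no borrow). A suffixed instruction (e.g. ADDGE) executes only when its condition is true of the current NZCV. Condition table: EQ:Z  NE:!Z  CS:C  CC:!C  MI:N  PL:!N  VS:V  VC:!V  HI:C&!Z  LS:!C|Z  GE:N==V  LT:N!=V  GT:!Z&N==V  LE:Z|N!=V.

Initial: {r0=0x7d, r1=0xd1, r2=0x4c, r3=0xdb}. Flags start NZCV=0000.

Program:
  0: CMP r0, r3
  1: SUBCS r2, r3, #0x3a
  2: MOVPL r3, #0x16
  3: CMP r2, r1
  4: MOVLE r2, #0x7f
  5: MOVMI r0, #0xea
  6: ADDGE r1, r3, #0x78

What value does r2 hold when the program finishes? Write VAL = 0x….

[0] flags=1001 → (cmp)
[1] flags=1001 CS?F → skip
[2] flags=1001 PL?F → skip
[3] flags=0000 → (cmp)
[4] flags=0000 LE?F → skip
[5] flags=0000 MI?F → skip
[6] flags=0000 GE?T → r1=0x53

VAL = 0x4c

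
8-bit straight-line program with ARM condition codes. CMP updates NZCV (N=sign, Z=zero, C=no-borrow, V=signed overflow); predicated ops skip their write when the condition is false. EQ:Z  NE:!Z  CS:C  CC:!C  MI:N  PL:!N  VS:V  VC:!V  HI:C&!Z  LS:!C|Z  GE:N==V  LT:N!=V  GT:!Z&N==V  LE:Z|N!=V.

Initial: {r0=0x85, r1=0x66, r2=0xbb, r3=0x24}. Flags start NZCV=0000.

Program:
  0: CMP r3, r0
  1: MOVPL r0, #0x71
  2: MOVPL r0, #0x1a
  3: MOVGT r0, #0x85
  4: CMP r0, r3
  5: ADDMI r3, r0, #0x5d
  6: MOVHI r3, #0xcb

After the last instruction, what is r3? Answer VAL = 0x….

[0] flags=1001 → (cmp)
[1] flags=1001 PL?F → skip
[2] flags=1001 PL?F → skip
[3] flags=1001 GT?T → r0=0x85
[4] flags=0011 → (cmp)
[5] flags=0011 MI?F → skip
[6] flags=0011 HI?T → r3=0xcb

VAL = 0xcb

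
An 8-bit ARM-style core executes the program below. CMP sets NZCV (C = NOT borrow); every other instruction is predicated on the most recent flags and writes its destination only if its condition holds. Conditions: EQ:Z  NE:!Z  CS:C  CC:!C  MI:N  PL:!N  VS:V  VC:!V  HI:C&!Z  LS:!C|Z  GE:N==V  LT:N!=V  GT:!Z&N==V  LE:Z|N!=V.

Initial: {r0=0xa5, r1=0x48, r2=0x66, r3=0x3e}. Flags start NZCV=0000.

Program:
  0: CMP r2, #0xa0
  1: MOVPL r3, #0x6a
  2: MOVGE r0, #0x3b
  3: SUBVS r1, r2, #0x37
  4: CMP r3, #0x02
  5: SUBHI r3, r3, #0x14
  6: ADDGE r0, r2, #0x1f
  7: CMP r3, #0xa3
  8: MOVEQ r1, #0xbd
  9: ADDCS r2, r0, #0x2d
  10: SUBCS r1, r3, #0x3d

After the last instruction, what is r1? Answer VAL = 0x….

0: ✓ CMP  NZCV=1001
1: · MOVPL
2: ✓ MOVGE  r0←0x3b
3: ✓ SUBVS  r1←0x2f
4: ✓ CMP  NZCV=0010
5: ✓ SUBHI  r3←0x2a
6: ✓ ADDGE  r0←0x85
7: ✓ CMP  NZCV=1001
8: · MOVEQ
9: · ADDCS
10: · SUBCS

VAL = 0x2f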